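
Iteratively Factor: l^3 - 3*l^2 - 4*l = (l + 1)*(l^2 - 4*l) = (l - 4)*(l + 1)*(l)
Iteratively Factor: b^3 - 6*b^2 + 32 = (b + 2)*(b^2 - 8*b + 16) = (b - 4)*(b + 2)*(b - 4)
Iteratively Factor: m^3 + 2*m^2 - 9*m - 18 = (m - 3)*(m^2 + 5*m + 6) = (m - 3)*(m + 2)*(m + 3)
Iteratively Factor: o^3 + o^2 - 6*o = (o - 2)*(o^2 + 3*o) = o*(o - 2)*(o + 3)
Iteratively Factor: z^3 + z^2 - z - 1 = (z + 1)*(z^2 - 1) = (z + 1)^2*(z - 1)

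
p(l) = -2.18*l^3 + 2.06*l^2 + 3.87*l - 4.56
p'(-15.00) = -1529.43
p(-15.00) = 7758.39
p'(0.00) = 3.87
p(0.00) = -4.56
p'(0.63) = 3.87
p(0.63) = -1.85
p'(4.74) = -123.54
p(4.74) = -172.10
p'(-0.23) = 2.58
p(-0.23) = -5.31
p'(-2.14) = -34.90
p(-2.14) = 17.96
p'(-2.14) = -34.90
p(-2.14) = 17.96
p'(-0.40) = 1.18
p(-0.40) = -5.64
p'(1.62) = -6.62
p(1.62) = -2.15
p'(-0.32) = 1.88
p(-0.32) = -5.52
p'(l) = -6.54*l^2 + 4.12*l + 3.87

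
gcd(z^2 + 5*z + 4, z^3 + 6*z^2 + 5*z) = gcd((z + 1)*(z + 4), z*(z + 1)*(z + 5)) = z + 1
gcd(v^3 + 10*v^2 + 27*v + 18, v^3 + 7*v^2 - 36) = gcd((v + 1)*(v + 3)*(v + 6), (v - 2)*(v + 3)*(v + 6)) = v^2 + 9*v + 18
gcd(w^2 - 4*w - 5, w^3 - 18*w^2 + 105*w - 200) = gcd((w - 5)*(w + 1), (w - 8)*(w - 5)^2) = w - 5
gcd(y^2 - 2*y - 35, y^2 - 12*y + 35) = y - 7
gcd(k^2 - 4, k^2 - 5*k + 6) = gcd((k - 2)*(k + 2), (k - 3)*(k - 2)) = k - 2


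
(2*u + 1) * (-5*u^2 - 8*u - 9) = -10*u^3 - 21*u^2 - 26*u - 9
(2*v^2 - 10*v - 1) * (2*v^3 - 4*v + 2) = 4*v^5 - 20*v^4 - 10*v^3 + 44*v^2 - 16*v - 2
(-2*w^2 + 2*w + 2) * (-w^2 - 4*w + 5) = 2*w^4 + 6*w^3 - 20*w^2 + 2*w + 10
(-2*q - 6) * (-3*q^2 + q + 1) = 6*q^3 + 16*q^2 - 8*q - 6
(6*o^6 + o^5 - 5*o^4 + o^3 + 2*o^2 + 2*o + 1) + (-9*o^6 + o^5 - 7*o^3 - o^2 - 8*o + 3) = -3*o^6 + 2*o^5 - 5*o^4 - 6*o^3 + o^2 - 6*o + 4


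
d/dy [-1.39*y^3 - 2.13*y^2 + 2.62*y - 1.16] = -4.17*y^2 - 4.26*y + 2.62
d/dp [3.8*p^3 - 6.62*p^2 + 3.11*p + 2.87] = 11.4*p^2 - 13.24*p + 3.11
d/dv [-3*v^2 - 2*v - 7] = -6*v - 2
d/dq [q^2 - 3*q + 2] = 2*q - 3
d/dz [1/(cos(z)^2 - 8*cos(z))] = 2*(cos(z) - 4)*sin(z)/((cos(z) - 8)^2*cos(z)^2)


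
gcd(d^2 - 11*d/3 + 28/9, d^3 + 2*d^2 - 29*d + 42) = 1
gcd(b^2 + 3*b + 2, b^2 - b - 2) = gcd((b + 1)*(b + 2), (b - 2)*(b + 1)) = b + 1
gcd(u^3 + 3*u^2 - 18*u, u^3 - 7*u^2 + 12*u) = u^2 - 3*u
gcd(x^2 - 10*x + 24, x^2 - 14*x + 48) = x - 6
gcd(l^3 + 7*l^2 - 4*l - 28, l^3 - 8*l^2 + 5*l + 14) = l - 2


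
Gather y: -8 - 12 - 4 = -24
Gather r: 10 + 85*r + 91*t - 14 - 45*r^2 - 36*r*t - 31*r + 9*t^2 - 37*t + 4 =-45*r^2 + r*(54 - 36*t) + 9*t^2 + 54*t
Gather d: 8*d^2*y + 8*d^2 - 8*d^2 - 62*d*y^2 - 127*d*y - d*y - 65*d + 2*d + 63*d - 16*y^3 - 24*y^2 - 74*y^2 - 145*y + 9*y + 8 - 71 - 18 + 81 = 8*d^2*y + d*(-62*y^2 - 128*y) - 16*y^3 - 98*y^2 - 136*y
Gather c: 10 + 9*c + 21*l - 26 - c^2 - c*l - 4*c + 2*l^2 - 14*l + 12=-c^2 + c*(5 - l) + 2*l^2 + 7*l - 4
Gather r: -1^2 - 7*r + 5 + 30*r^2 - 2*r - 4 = 30*r^2 - 9*r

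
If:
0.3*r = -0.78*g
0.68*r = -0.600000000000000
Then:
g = 0.34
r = -0.88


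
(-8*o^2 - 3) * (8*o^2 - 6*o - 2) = -64*o^4 + 48*o^3 - 8*o^2 + 18*o + 6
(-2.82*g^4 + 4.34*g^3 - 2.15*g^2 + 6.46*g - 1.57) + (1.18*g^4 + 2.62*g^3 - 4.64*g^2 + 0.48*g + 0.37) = -1.64*g^4 + 6.96*g^3 - 6.79*g^2 + 6.94*g - 1.2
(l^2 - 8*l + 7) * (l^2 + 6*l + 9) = l^4 - 2*l^3 - 32*l^2 - 30*l + 63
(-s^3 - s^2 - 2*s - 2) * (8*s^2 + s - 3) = -8*s^5 - 9*s^4 - 14*s^3 - 15*s^2 + 4*s + 6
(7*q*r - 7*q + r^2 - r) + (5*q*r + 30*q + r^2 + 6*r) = 12*q*r + 23*q + 2*r^2 + 5*r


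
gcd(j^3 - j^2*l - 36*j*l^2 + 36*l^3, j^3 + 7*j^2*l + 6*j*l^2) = j + 6*l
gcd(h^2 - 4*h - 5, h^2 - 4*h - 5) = h^2 - 4*h - 5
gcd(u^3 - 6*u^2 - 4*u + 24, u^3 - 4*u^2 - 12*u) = u^2 - 4*u - 12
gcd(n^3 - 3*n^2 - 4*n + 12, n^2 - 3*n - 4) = 1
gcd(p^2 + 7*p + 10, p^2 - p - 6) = p + 2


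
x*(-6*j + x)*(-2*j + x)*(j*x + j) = 12*j^3*x^2 + 12*j^3*x - 8*j^2*x^3 - 8*j^2*x^2 + j*x^4 + j*x^3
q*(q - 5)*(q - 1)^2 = q^4 - 7*q^3 + 11*q^2 - 5*q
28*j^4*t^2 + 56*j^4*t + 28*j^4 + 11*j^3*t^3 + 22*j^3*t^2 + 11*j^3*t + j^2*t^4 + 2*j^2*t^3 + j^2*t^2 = (4*j + t)*(7*j + t)*(j*t + j)^2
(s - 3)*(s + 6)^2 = s^3 + 9*s^2 - 108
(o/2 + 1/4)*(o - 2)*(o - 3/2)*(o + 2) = o^4/2 - o^3/2 - 19*o^2/8 + 2*o + 3/2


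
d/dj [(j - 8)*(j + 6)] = 2*j - 2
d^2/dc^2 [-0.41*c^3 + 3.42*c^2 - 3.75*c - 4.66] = 6.84 - 2.46*c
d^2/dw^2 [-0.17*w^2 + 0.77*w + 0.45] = -0.340000000000000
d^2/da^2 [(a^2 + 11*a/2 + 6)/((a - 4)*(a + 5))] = 3*(3*a^3 + 52*a^2 + 232*a + 424)/(a^6 + 3*a^5 - 57*a^4 - 119*a^3 + 1140*a^2 + 1200*a - 8000)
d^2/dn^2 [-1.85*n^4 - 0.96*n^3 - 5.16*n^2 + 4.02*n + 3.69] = -22.2*n^2 - 5.76*n - 10.32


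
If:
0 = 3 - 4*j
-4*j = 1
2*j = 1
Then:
No Solution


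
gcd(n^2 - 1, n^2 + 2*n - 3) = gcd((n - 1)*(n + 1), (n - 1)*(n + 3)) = n - 1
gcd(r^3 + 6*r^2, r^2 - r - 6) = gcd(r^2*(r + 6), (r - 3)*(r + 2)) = 1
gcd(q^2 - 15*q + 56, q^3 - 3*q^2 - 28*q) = q - 7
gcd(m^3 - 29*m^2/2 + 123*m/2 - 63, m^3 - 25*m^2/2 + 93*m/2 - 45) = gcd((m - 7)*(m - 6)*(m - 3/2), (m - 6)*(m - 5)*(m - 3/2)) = m^2 - 15*m/2 + 9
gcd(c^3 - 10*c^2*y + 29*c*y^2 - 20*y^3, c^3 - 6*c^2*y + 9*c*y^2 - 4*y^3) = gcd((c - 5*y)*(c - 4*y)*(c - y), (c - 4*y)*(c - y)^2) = c^2 - 5*c*y + 4*y^2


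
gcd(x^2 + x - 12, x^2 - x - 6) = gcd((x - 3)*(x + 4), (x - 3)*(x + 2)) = x - 3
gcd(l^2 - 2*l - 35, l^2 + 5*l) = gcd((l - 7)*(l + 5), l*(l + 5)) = l + 5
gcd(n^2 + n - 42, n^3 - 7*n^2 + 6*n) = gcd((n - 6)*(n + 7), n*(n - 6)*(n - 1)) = n - 6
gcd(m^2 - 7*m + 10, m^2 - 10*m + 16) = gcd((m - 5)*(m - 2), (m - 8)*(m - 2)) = m - 2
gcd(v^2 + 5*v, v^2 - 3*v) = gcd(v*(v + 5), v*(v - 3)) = v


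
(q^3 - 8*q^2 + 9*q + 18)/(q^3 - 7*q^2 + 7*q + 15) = (q - 6)/(q - 5)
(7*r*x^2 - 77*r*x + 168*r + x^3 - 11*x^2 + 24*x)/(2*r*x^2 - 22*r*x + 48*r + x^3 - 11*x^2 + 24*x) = (7*r + x)/(2*r + x)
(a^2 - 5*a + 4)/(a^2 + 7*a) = (a^2 - 5*a + 4)/(a*(a + 7))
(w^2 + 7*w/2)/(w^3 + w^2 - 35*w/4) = 2/(2*w - 5)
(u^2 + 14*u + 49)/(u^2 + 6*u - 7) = (u + 7)/(u - 1)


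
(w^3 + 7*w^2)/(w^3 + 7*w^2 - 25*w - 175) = w^2/(w^2 - 25)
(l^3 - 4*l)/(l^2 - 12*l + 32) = l*(l^2 - 4)/(l^2 - 12*l + 32)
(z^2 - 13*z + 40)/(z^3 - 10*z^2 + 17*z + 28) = (z^2 - 13*z + 40)/(z^3 - 10*z^2 + 17*z + 28)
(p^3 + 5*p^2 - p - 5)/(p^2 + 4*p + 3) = (p^2 + 4*p - 5)/(p + 3)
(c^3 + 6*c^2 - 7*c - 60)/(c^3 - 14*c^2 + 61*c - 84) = (c^2 + 9*c + 20)/(c^2 - 11*c + 28)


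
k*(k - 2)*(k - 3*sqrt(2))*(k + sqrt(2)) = k^4 - 2*sqrt(2)*k^3 - 2*k^3 - 6*k^2 + 4*sqrt(2)*k^2 + 12*k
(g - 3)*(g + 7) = g^2 + 4*g - 21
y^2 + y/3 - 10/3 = (y - 5/3)*(y + 2)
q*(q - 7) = q^2 - 7*q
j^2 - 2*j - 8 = (j - 4)*(j + 2)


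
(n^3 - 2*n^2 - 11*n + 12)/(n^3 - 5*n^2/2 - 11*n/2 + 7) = 2*(n^2 - n - 12)/(2*n^2 - 3*n - 14)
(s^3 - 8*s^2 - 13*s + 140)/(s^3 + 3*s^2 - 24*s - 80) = (s - 7)/(s + 4)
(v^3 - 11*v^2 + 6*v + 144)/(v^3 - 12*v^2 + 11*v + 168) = (v - 6)/(v - 7)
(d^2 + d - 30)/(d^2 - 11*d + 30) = (d + 6)/(d - 6)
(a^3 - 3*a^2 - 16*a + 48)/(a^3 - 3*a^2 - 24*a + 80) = (a^2 + a - 12)/(a^2 + a - 20)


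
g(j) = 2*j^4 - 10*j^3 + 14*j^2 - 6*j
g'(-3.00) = -576.00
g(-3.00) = 576.00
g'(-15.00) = -34176.00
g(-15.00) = 138240.00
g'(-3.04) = -593.12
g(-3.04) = 599.38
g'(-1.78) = -196.01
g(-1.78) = 131.51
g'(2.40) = -1.01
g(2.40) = -5.64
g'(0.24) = -0.90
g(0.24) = -0.77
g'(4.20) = 175.10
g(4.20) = 103.22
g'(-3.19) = -660.30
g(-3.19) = 693.33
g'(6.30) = 980.08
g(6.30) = 1167.98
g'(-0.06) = -7.79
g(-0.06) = 0.41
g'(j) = 8*j^3 - 30*j^2 + 28*j - 6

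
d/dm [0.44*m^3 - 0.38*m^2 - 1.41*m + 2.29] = 1.32*m^2 - 0.76*m - 1.41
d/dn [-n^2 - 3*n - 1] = -2*n - 3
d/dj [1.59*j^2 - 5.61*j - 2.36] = 3.18*j - 5.61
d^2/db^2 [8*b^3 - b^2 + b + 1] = 48*b - 2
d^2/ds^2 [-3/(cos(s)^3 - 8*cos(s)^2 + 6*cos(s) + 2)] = 3*((-27*cos(s) + 64*cos(2*s) - 9*cos(3*s))*(cos(s)^3 - 8*cos(s)^2 + 6*cos(s) + 2)/4 - 2*(3*cos(s)^2 - 16*cos(s) + 6)^2*sin(s)^2)/(cos(s)^3 - 8*cos(s)^2 + 6*cos(s) + 2)^3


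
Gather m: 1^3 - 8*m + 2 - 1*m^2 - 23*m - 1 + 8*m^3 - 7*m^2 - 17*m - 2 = 8*m^3 - 8*m^2 - 48*m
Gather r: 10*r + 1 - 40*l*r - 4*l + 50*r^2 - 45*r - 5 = -4*l + 50*r^2 + r*(-40*l - 35) - 4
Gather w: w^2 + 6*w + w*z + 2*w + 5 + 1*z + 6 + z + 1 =w^2 + w*(z + 8) + 2*z + 12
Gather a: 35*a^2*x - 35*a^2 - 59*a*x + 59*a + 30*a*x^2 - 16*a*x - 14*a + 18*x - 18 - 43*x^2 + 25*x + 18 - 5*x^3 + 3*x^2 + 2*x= a^2*(35*x - 35) + a*(30*x^2 - 75*x + 45) - 5*x^3 - 40*x^2 + 45*x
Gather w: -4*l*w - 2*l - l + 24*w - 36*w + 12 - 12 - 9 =-3*l + w*(-4*l - 12) - 9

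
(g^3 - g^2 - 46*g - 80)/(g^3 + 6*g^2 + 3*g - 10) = (g - 8)/(g - 1)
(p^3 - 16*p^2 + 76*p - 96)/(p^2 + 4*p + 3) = (p^3 - 16*p^2 + 76*p - 96)/(p^2 + 4*p + 3)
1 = 1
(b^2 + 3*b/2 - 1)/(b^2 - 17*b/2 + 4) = (b + 2)/(b - 8)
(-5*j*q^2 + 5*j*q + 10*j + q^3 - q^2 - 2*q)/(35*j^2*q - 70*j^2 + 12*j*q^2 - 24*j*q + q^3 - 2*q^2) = (-5*j*q - 5*j + q^2 + q)/(35*j^2 + 12*j*q + q^2)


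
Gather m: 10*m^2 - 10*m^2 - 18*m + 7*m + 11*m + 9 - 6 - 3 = 0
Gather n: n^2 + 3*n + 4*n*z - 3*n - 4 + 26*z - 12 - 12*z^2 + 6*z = n^2 + 4*n*z - 12*z^2 + 32*z - 16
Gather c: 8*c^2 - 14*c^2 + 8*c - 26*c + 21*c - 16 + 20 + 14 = -6*c^2 + 3*c + 18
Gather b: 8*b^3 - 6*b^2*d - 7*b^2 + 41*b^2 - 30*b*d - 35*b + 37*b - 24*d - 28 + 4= 8*b^3 + b^2*(34 - 6*d) + b*(2 - 30*d) - 24*d - 24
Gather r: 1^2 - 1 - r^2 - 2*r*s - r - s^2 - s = -r^2 + r*(-2*s - 1) - s^2 - s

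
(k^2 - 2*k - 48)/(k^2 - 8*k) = (k + 6)/k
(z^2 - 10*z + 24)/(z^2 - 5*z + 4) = (z - 6)/(z - 1)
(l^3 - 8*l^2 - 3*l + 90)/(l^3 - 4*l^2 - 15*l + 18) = (l - 5)/(l - 1)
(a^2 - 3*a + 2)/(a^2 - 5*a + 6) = (a - 1)/(a - 3)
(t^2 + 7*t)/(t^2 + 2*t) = (t + 7)/(t + 2)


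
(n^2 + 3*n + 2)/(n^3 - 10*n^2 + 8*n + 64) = (n + 1)/(n^2 - 12*n + 32)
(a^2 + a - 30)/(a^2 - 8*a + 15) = (a + 6)/(a - 3)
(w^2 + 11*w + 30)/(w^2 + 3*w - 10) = (w + 6)/(w - 2)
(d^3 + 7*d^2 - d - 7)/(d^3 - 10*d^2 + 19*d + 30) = (d^2 + 6*d - 7)/(d^2 - 11*d + 30)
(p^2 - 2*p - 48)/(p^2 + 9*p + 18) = (p - 8)/(p + 3)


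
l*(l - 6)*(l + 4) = l^3 - 2*l^2 - 24*l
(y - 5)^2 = y^2 - 10*y + 25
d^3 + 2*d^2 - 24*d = d*(d - 4)*(d + 6)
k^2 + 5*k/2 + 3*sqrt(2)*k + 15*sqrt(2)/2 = (k + 5/2)*(k + 3*sqrt(2))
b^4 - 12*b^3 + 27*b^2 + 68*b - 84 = (b - 7)*(b - 6)*(b - 1)*(b + 2)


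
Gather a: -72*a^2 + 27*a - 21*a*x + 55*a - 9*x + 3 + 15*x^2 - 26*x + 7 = -72*a^2 + a*(82 - 21*x) + 15*x^2 - 35*x + 10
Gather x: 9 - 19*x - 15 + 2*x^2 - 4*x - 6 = 2*x^2 - 23*x - 12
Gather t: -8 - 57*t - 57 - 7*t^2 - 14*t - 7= -7*t^2 - 71*t - 72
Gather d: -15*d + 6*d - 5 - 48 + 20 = -9*d - 33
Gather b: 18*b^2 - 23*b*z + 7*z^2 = 18*b^2 - 23*b*z + 7*z^2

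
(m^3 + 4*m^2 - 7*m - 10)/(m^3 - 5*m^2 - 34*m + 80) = (m + 1)/(m - 8)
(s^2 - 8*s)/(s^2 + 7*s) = (s - 8)/(s + 7)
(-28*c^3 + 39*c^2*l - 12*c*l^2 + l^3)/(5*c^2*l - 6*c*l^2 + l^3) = (-28*c^2 + 11*c*l - l^2)/(l*(5*c - l))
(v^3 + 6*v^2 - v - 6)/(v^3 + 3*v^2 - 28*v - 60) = (v^2 - 1)/(v^2 - 3*v - 10)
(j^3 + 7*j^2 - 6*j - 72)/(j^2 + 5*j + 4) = (j^2 + 3*j - 18)/(j + 1)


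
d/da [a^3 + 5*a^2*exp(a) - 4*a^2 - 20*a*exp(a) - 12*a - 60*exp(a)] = 5*a^2*exp(a) + 3*a^2 - 10*a*exp(a) - 8*a - 80*exp(a) - 12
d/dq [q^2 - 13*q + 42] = 2*q - 13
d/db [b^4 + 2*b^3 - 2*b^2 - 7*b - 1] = 4*b^3 + 6*b^2 - 4*b - 7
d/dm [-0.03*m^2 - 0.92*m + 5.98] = -0.06*m - 0.92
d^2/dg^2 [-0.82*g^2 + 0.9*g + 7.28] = -1.64000000000000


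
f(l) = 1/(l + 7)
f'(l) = -1/(l + 7)^2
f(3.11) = 0.10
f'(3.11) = -0.01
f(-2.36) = 0.22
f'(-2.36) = -0.05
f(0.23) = 0.14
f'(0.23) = -0.02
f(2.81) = 0.10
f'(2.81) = -0.01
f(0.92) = 0.13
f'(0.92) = -0.02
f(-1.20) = 0.17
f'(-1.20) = -0.03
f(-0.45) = 0.15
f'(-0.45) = -0.02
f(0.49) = 0.13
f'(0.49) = -0.02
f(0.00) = 0.14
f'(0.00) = -0.02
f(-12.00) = -0.20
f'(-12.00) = -0.04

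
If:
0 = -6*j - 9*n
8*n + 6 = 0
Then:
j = 9/8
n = -3/4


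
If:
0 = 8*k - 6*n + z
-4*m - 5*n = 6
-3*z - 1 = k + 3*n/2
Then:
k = -13*z/12 - 1/3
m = 115*z/72 - 17/18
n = -23*z/18 - 4/9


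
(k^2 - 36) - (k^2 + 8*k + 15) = -8*k - 51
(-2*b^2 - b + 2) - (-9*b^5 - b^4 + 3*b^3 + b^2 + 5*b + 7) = 9*b^5 + b^4 - 3*b^3 - 3*b^2 - 6*b - 5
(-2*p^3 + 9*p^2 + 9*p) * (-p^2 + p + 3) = 2*p^5 - 11*p^4 - 6*p^3 + 36*p^2 + 27*p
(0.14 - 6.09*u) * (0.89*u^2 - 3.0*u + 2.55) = -5.4201*u^3 + 18.3946*u^2 - 15.9495*u + 0.357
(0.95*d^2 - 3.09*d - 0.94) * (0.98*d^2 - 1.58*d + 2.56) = 0.931*d^4 - 4.5292*d^3 + 6.393*d^2 - 6.4252*d - 2.4064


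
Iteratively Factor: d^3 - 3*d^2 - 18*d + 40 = (d - 5)*(d^2 + 2*d - 8) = (d - 5)*(d + 4)*(d - 2)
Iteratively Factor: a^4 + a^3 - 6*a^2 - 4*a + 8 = (a + 2)*(a^3 - a^2 - 4*a + 4) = (a - 2)*(a + 2)*(a^2 + a - 2) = (a - 2)*(a - 1)*(a + 2)*(a + 2)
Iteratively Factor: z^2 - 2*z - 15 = (z - 5)*(z + 3)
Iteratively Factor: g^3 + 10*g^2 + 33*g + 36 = (g + 4)*(g^2 + 6*g + 9) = (g + 3)*(g + 4)*(g + 3)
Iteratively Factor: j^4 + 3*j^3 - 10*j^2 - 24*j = (j + 4)*(j^3 - j^2 - 6*j) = (j + 2)*(j + 4)*(j^2 - 3*j) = (j - 3)*(j + 2)*(j + 4)*(j)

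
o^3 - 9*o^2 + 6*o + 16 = (o - 8)*(o - 2)*(o + 1)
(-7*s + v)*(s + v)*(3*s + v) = -21*s^3 - 25*s^2*v - 3*s*v^2 + v^3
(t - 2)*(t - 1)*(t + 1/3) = t^3 - 8*t^2/3 + t + 2/3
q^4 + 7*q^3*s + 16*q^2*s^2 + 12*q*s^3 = q*(q + 2*s)^2*(q + 3*s)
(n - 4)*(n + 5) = n^2 + n - 20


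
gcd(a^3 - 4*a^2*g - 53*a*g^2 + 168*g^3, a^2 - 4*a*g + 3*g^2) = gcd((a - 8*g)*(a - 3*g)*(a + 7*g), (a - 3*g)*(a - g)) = a - 3*g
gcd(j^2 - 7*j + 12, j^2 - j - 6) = j - 3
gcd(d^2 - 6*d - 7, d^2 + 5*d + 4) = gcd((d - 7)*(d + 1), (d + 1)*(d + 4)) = d + 1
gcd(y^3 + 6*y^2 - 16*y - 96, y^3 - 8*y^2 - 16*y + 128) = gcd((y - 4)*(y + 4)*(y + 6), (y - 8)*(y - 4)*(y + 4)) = y^2 - 16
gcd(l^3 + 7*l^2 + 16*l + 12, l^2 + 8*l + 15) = l + 3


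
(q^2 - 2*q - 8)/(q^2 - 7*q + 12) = (q + 2)/(q - 3)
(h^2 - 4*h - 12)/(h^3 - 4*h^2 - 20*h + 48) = (h + 2)/(h^2 + 2*h - 8)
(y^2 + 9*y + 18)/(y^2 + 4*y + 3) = (y + 6)/(y + 1)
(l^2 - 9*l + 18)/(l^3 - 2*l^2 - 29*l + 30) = (l - 3)/(l^2 + 4*l - 5)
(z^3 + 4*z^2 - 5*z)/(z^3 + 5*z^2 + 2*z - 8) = z*(z + 5)/(z^2 + 6*z + 8)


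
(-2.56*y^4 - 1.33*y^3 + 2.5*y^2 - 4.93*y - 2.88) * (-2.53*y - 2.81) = 6.4768*y^5 + 10.5585*y^4 - 2.5877*y^3 + 5.4479*y^2 + 21.1397*y + 8.0928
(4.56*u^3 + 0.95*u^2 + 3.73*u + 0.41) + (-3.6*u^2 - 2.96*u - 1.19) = 4.56*u^3 - 2.65*u^2 + 0.77*u - 0.78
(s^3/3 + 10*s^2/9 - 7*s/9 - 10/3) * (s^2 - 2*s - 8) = s^5/3 + 4*s^4/9 - 17*s^3/3 - 32*s^2/3 + 116*s/9 + 80/3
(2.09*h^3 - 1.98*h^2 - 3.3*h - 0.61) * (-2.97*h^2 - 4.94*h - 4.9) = -6.2073*h^5 - 4.444*h^4 + 9.3412*h^3 + 27.8157*h^2 + 19.1834*h + 2.989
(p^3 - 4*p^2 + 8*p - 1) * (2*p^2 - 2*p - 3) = 2*p^5 - 10*p^4 + 21*p^3 - 6*p^2 - 22*p + 3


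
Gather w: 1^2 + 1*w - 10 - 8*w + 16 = 7 - 7*w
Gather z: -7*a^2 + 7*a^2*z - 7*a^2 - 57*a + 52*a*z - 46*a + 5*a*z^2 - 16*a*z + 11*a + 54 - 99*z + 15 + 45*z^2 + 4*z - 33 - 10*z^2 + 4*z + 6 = -14*a^2 - 92*a + z^2*(5*a + 35) + z*(7*a^2 + 36*a - 91) + 42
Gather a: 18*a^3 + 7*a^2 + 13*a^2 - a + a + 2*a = 18*a^3 + 20*a^2 + 2*a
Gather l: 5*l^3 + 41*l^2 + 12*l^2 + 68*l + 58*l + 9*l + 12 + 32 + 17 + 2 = 5*l^3 + 53*l^2 + 135*l + 63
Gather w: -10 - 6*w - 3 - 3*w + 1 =-9*w - 12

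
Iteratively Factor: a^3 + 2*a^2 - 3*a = (a + 3)*(a^2 - a) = a*(a + 3)*(a - 1)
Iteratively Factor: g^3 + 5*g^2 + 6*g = (g + 3)*(g^2 + 2*g) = (g + 2)*(g + 3)*(g)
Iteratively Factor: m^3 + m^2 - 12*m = (m - 3)*(m^2 + 4*m) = (m - 3)*(m + 4)*(m)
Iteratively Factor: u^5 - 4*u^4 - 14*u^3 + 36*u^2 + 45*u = (u)*(u^4 - 4*u^3 - 14*u^2 + 36*u + 45) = u*(u + 3)*(u^3 - 7*u^2 + 7*u + 15) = u*(u + 1)*(u + 3)*(u^2 - 8*u + 15) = u*(u - 5)*(u + 1)*(u + 3)*(u - 3)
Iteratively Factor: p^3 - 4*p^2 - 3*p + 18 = (p - 3)*(p^2 - p - 6) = (p - 3)^2*(p + 2)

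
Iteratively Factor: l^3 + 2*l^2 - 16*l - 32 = (l + 4)*(l^2 - 2*l - 8) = (l - 4)*(l + 4)*(l + 2)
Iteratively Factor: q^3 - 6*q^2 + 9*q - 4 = (q - 1)*(q^2 - 5*q + 4) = (q - 4)*(q - 1)*(q - 1)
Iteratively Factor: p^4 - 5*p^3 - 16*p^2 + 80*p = (p + 4)*(p^3 - 9*p^2 + 20*p) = (p - 4)*(p + 4)*(p^2 - 5*p) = p*(p - 4)*(p + 4)*(p - 5)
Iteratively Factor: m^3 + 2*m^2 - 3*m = (m - 1)*(m^2 + 3*m) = m*(m - 1)*(m + 3)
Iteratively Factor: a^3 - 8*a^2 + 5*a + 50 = (a - 5)*(a^2 - 3*a - 10) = (a - 5)^2*(a + 2)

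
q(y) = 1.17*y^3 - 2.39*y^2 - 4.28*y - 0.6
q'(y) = 3.51*y^2 - 4.78*y - 4.28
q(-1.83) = -7.94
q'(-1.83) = 16.22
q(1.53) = -8.55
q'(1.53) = -3.38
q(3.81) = 13.11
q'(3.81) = 28.46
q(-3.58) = -69.59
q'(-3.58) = 57.82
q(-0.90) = 0.46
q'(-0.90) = 2.87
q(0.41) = -2.68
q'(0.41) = -5.65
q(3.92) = 16.37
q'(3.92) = 30.92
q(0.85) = -5.25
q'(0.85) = -5.81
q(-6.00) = -313.68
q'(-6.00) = 150.76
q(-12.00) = -2315.16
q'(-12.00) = 558.52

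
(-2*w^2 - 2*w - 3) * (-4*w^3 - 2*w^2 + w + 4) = 8*w^5 + 12*w^4 + 14*w^3 - 4*w^2 - 11*w - 12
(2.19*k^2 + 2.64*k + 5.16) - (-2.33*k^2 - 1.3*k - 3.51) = 4.52*k^2 + 3.94*k + 8.67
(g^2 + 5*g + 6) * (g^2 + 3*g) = g^4 + 8*g^3 + 21*g^2 + 18*g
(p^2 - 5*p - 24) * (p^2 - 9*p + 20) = p^4 - 14*p^3 + 41*p^2 + 116*p - 480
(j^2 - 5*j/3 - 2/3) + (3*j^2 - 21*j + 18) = 4*j^2 - 68*j/3 + 52/3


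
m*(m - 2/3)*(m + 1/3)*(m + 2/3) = m^4 + m^3/3 - 4*m^2/9 - 4*m/27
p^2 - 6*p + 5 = (p - 5)*(p - 1)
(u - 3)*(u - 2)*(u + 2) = u^3 - 3*u^2 - 4*u + 12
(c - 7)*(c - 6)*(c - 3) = c^3 - 16*c^2 + 81*c - 126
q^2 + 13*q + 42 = (q + 6)*(q + 7)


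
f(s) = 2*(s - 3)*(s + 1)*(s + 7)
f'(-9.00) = 272.00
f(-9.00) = -384.00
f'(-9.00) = 272.00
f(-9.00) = -384.00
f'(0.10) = -31.94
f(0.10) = -45.30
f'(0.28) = -27.93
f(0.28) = -50.69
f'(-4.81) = 8.62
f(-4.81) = 130.33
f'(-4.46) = -3.85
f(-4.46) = 131.12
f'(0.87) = -12.06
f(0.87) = -62.69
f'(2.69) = 63.22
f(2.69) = -22.17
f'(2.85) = 71.74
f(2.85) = -11.38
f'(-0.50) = -42.50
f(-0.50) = -22.75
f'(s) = 2*(s - 3)*(s + 1) + 2*(s - 3)*(s + 7) + 2*(s + 1)*(s + 7)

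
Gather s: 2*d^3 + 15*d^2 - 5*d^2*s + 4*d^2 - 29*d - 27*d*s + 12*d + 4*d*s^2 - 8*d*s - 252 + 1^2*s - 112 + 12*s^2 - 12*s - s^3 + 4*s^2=2*d^3 + 19*d^2 - 17*d - s^3 + s^2*(4*d + 16) + s*(-5*d^2 - 35*d - 11) - 364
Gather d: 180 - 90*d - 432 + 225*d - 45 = 135*d - 297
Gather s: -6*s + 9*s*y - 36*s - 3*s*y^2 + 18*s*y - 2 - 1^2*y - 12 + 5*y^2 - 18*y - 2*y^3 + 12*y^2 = s*(-3*y^2 + 27*y - 42) - 2*y^3 + 17*y^2 - 19*y - 14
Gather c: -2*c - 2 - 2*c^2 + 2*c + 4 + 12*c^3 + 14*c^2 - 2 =12*c^3 + 12*c^2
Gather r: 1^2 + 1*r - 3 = r - 2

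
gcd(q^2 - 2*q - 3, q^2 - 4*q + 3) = q - 3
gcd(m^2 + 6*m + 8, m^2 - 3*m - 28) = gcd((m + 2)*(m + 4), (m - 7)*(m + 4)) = m + 4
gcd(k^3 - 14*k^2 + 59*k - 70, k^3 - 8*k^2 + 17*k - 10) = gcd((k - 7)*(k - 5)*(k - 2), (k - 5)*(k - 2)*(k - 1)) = k^2 - 7*k + 10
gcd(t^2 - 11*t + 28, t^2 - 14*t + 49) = t - 7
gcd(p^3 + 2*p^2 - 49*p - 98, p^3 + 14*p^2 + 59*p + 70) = p^2 + 9*p + 14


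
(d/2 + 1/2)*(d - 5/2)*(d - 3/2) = d^3/2 - 3*d^2/2 - d/8 + 15/8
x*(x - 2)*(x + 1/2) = x^3 - 3*x^2/2 - x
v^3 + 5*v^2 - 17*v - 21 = (v - 3)*(v + 1)*(v + 7)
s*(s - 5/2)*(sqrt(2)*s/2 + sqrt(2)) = sqrt(2)*s^3/2 - sqrt(2)*s^2/4 - 5*sqrt(2)*s/2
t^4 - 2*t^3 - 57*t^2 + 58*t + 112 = (t - 8)*(t - 2)*(t + 1)*(t + 7)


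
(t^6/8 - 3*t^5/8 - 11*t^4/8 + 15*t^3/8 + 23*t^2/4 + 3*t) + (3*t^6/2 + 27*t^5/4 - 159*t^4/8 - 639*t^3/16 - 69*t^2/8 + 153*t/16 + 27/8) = 13*t^6/8 + 51*t^5/8 - 85*t^4/4 - 609*t^3/16 - 23*t^2/8 + 201*t/16 + 27/8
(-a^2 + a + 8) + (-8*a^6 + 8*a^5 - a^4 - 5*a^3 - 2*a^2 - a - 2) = -8*a^6 + 8*a^5 - a^4 - 5*a^3 - 3*a^2 + 6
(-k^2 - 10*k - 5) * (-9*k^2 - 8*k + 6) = 9*k^4 + 98*k^3 + 119*k^2 - 20*k - 30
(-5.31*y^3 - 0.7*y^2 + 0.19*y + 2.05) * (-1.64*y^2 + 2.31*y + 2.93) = 8.7084*y^5 - 11.1181*y^4 - 17.4869*y^3 - 4.9741*y^2 + 5.2922*y + 6.0065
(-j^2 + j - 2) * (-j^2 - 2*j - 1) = j^4 + j^3 + j^2 + 3*j + 2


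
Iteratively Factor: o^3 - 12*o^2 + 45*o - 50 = (o - 5)*(o^2 - 7*o + 10) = (o - 5)^2*(o - 2)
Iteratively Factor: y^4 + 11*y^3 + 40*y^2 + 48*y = (y + 4)*(y^3 + 7*y^2 + 12*y) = y*(y + 4)*(y^2 + 7*y + 12) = y*(y + 4)^2*(y + 3)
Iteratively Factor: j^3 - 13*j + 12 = (j + 4)*(j^2 - 4*j + 3) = (j - 3)*(j + 4)*(j - 1)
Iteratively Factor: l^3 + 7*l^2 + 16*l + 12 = (l + 2)*(l^2 + 5*l + 6) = (l + 2)^2*(l + 3)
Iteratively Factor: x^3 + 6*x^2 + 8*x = (x)*(x^2 + 6*x + 8) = x*(x + 4)*(x + 2)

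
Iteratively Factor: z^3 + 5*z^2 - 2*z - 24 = (z + 4)*(z^2 + z - 6) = (z + 3)*(z + 4)*(z - 2)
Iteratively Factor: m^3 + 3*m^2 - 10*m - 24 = (m + 4)*(m^2 - m - 6) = (m + 2)*(m + 4)*(m - 3)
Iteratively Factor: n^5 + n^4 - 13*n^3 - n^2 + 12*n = (n - 1)*(n^4 + 2*n^3 - 11*n^2 - 12*n) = (n - 3)*(n - 1)*(n^3 + 5*n^2 + 4*n) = (n - 3)*(n - 1)*(n + 4)*(n^2 + n) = n*(n - 3)*(n - 1)*(n + 4)*(n + 1)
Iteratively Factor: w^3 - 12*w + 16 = (w - 2)*(w^2 + 2*w - 8) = (w - 2)*(w + 4)*(w - 2)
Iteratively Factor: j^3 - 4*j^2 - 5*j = (j + 1)*(j^2 - 5*j) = j*(j + 1)*(j - 5)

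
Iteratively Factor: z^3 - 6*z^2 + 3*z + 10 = (z - 5)*(z^2 - z - 2) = (z - 5)*(z - 2)*(z + 1)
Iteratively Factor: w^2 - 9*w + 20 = (w - 5)*(w - 4)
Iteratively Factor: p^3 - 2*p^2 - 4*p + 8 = (p - 2)*(p^2 - 4) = (p - 2)^2*(p + 2)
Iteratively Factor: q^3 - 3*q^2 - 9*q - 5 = (q + 1)*(q^2 - 4*q - 5) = (q - 5)*(q + 1)*(q + 1)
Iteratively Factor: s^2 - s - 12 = (s - 4)*(s + 3)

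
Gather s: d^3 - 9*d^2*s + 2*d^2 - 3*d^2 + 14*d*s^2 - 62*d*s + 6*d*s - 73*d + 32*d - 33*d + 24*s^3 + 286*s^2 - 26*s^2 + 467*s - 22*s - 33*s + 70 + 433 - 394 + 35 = d^3 - d^2 - 74*d + 24*s^3 + s^2*(14*d + 260) + s*(-9*d^2 - 56*d + 412) + 144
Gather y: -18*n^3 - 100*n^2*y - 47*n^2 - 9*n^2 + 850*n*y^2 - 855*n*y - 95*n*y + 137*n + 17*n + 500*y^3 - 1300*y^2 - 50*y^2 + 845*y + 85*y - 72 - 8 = -18*n^3 - 56*n^2 + 154*n + 500*y^3 + y^2*(850*n - 1350) + y*(-100*n^2 - 950*n + 930) - 80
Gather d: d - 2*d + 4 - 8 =-d - 4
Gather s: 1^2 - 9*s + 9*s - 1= 0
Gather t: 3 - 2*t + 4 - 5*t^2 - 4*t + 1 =-5*t^2 - 6*t + 8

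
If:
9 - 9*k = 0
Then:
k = 1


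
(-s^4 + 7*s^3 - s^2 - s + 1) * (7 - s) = s^5 - 14*s^4 + 50*s^3 - 6*s^2 - 8*s + 7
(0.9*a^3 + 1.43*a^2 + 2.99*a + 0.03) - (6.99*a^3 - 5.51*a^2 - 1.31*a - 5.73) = -6.09*a^3 + 6.94*a^2 + 4.3*a + 5.76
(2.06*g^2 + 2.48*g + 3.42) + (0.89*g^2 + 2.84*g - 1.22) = 2.95*g^2 + 5.32*g + 2.2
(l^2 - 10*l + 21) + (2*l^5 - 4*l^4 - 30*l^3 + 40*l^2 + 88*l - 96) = 2*l^5 - 4*l^4 - 30*l^3 + 41*l^2 + 78*l - 75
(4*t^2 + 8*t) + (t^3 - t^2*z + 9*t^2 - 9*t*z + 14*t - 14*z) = t^3 - t^2*z + 13*t^2 - 9*t*z + 22*t - 14*z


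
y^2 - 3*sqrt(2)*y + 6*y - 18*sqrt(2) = (y + 6)*(y - 3*sqrt(2))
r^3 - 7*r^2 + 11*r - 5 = (r - 5)*(r - 1)^2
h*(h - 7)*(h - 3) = h^3 - 10*h^2 + 21*h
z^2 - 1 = (z - 1)*(z + 1)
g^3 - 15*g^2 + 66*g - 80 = (g - 8)*(g - 5)*(g - 2)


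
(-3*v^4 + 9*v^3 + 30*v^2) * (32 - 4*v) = 12*v^5 - 132*v^4 + 168*v^3 + 960*v^2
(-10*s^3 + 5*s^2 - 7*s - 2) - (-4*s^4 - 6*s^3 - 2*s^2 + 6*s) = 4*s^4 - 4*s^3 + 7*s^2 - 13*s - 2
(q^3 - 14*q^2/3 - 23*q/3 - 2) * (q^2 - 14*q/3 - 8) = q^5 - 28*q^4/3 + 55*q^3/9 + 640*q^2/9 + 212*q/3 + 16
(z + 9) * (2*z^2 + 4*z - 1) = 2*z^3 + 22*z^2 + 35*z - 9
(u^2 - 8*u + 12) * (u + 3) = u^3 - 5*u^2 - 12*u + 36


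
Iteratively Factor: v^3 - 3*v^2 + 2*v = (v)*(v^2 - 3*v + 2) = v*(v - 1)*(v - 2)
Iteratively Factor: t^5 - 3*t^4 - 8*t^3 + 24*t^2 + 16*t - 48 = (t - 3)*(t^4 - 8*t^2 + 16) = (t - 3)*(t + 2)*(t^3 - 2*t^2 - 4*t + 8) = (t - 3)*(t - 2)*(t + 2)*(t^2 - 4) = (t - 3)*(t - 2)*(t + 2)^2*(t - 2)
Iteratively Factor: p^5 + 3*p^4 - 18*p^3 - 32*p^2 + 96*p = (p - 2)*(p^4 + 5*p^3 - 8*p^2 - 48*p) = (p - 2)*(p + 4)*(p^3 + p^2 - 12*p) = (p - 3)*(p - 2)*(p + 4)*(p^2 + 4*p) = p*(p - 3)*(p - 2)*(p + 4)*(p + 4)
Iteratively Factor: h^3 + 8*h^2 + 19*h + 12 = (h + 1)*(h^2 + 7*h + 12) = (h + 1)*(h + 3)*(h + 4)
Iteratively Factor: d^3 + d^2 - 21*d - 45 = (d + 3)*(d^2 - 2*d - 15) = (d - 5)*(d + 3)*(d + 3)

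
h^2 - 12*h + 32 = (h - 8)*(h - 4)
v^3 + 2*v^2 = v^2*(v + 2)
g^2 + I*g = g*(g + I)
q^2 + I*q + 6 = (q - 2*I)*(q + 3*I)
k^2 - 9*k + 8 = (k - 8)*(k - 1)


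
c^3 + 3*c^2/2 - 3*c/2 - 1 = (c - 1)*(c + 1/2)*(c + 2)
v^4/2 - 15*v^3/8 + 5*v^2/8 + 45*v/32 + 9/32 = (v/2 + 1/4)*(v - 3)*(v - 3/2)*(v + 1/4)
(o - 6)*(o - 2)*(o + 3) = o^3 - 5*o^2 - 12*o + 36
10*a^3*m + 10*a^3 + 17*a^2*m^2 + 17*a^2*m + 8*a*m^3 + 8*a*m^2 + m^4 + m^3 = (a + m)*(2*a + m)*(5*a + m)*(m + 1)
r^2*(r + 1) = r^3 + r^2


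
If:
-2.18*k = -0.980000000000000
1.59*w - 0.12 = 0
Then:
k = 0.45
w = 0.08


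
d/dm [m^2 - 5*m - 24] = 2*m - 5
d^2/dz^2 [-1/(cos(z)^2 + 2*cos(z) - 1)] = (8*sin(z)^4 - 20*sin(z)^2 - 11*cos(z) + 3*cos(3*z) - 8)/(2*(-sin(z)^2 + 2*cos(z))^3)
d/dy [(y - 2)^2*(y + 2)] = (y - 2)*(3*y + 2)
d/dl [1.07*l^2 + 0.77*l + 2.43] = 2.14*l + 0.77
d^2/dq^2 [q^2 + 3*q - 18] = 2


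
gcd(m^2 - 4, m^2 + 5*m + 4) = 1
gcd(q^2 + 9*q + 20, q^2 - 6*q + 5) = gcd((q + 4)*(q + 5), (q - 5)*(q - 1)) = 1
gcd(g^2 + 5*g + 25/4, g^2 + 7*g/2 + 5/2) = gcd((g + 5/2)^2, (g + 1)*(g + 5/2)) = g + 5/2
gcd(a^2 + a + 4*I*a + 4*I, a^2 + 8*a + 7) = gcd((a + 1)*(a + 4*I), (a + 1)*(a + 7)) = a + 1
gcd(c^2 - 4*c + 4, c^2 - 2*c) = c - 2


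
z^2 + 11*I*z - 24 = (z + 3*I)*(z + 8*I)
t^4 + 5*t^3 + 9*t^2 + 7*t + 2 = (t + 1)^3*(t + 2)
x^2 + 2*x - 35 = (x - 5)*(x + 7)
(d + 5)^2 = d^2 + 10*d + 25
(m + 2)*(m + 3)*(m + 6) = m^3 + 11*m^2 + 36*m + 36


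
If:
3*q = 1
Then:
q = 1/3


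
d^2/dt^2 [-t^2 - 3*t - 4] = -2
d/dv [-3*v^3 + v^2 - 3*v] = -9*v^2 + 2*v - 3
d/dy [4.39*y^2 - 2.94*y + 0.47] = 8.78*y - 2.94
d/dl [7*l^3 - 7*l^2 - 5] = 7*l*(3*l - 2)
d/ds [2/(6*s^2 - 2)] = -6*s/(3*s^2 - 1)^2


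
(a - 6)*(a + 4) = a^2 - 2*a - 24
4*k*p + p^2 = p*(4*k + p)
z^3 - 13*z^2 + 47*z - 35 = (z - 7)*(z - 5)*(z - 1)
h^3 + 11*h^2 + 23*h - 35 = (h - 1)*(h + 5)*(h + 7)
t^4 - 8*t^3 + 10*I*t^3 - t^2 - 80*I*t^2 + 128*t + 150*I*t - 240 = (t - 5)*(t - 3)*(t + 2*I)*(t + 8*I)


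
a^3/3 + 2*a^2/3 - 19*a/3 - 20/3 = (a/3 + 1/3)*(a - 4)*(a + 5)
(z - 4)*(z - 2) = z^2 - 6*z + 8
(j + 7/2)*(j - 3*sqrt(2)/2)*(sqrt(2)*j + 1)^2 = 2*j^4 - sqrt(2)*j^3 + 7*j^3 - 5*j^2 - 7*sqrt(2)*j^2/2 - 35*j/2 - 3*sqrt(2)*j/2 - 21*sqrt(2)/4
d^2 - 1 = (d - 1)*(d + 1)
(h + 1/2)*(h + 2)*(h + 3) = h^3 + 11*h^2/2 + 17*h/2 + 3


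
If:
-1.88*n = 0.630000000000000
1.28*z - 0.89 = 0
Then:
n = -0.34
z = 0.70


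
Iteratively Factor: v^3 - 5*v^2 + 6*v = (v - 3)*(v^2 - 2*v) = v*(v - 3)*(v - 2)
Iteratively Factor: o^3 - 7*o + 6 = (o + 3)*(o^2 - 3*o + 2) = (o - 1)*(o + 3)*(o - 2)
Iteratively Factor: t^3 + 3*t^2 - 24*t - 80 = (t + 4)*(t^2 - t - 20) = (t - 5)*(t + 4)*(t + 4)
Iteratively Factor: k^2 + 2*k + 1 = (k + 1)*(k + 1)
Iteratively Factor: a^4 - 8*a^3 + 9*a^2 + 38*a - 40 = (a - 4)*(a^3 - 4*a^2 - 7*a + 10) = (a - 5)*(a - 4)*(a^2 + a - 2) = (a - 5)*(a - 4)*(a - 1)*(a + 2)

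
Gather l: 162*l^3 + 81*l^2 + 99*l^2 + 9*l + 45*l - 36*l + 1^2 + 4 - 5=162*l^3 + 180*l^2 + 18*l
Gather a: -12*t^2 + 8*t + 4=-12*t^2 + 8*t + 4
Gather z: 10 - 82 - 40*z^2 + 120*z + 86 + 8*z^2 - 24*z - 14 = -32*z^2 + 96*z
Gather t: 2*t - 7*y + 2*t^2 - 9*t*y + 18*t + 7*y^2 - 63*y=2*t^2 + t*(20 - 9*y) + 7*y^2 - 70*y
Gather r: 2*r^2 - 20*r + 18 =2*r^2 - 20*r + 18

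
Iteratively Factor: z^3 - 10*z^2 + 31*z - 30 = (z - 5)*(z^2 - 5*z + 6) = (z - 5)*(z - 2)*(z - 3)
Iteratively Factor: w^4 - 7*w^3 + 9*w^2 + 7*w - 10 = (w + 1)*(w^3 - 8*w^2 + 17*w - 10) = (w - 5)*(w + 1)*(w^2 - 3*w + 2) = (w - 5)*(w - 2)*(w + 1)*(w - 1)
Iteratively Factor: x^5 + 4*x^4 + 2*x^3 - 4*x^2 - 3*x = (x + 1)*(x^4 + 3*x^3 - x^2 - 3*x) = (x + 1)*(x + 3)*(x^3 - x) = (x + 1)^2*(x + 3)*(x^2 - x) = (x - 1)*(x + 1)^2*(x + 3)*(x)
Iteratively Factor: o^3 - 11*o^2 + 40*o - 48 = (o - 4)*(o^2 - 7*o + 12) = (o - 4)*(o - 3)*(o - 4)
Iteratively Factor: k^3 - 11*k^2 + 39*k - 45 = (k - 5)*(k^2 - 6*k + 9) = (k - 5)*(k - 3)*(k - 3)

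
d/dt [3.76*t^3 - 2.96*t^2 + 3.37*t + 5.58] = 11.28*t^2 - 5.92*t + 3.37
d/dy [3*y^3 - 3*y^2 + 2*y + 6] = 9*y^2 - 6*y + 2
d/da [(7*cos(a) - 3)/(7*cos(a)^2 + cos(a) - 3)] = (-49*sin(a)^2 - 42*cos(a) + 67)*sin(a)/(7*cos(a)^2 + cos(a) - 3)^2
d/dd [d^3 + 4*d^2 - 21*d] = 3*d^2 + 8*d - 21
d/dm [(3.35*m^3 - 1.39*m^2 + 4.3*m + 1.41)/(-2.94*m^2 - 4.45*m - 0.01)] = (-9.849*m^4 - 29.815*m^3 + 18.727*m^2 + 8.3186*m + 6.2315)/(8.6436*m^4 + 26.166*m^3 + 19.8613*m^2 + 0.089*m + 0.0001)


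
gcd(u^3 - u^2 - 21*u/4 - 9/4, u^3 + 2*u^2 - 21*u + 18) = u - 3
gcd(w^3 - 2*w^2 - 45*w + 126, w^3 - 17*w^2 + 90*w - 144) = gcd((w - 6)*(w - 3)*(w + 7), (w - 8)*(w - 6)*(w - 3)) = w^2 - 9*w + 18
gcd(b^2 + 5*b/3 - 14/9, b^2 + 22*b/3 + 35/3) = b + 7/3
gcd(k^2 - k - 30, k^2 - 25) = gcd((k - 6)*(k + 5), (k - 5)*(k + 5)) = k + 5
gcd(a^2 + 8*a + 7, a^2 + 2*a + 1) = a + 1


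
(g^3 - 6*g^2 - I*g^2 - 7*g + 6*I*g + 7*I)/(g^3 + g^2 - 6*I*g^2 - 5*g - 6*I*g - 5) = (g - 7)/(g - 5*I)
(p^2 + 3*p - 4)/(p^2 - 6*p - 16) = (-p^2 - 3*p + 4)/(-p^2 + 6*p + 16)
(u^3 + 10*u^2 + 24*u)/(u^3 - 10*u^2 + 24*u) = (u^2 + 10*u + 24)/(u^2 - 10*u + 24)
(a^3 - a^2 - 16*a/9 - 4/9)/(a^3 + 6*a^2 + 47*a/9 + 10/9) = (a - 2)/(a + 5)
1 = 1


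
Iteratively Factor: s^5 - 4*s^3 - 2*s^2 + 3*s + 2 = (s - 2)*(s^4 + 2*s^3 - 2*s - 1) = (s - 2)*(s + 1)*(s^3 + s^2 - s - 1) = (s - 2)*(s + 1)^2*(s^2 - 1) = (s - 2)*(s + 1)^3*(s - 1)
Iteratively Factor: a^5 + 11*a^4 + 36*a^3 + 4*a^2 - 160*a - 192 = (a + 4)*(a^4 + 7*a^3 + 8*a^2 - 28*a - 48) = (a + 2)*(a + 4)*(a^3 + 5*a^2 - 2*a - 24) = (a + 2)*(a + 3)*(a + 4)*(a^2 + 2*a - 8) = (a - 2)*(a + 2)*(a + 3)*(a + 4)*(a + 4)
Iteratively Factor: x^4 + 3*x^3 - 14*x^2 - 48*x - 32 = (x + 2)*(x^3 + x^2 - 16*x - 16) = (x - 4)*(x + 2)*(x^2 + 5*x + 4) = (x - 4)*(x + 1)*(x + 2)*(x + 4)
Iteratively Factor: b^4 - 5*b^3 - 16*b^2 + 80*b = (b)*(b^3 - 5*b^2 - 16*b + 80) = b*(b - 4)*(b^2 - b - 20) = b*(b - 5)*(b - 4)*(b + 4)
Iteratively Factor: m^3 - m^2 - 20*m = (m + 4)*(m^2 - 5*m) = m*(m + 4)*(m - 5)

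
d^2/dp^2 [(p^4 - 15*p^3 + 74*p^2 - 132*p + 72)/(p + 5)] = 2*(3*p^4 + 25*p^3 - 75*p^2 - 1125*p + 2582)/(p^3 + 15*p^2 + 75*p + 125)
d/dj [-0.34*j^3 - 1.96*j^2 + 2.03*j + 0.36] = -1.02*j^2 - 3.92*j + 2.03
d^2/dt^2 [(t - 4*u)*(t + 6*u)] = 2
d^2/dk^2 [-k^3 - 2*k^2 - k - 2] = -6*k - 4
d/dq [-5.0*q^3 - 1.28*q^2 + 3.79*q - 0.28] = -15.0*q^2 - 2.56*q + 3.79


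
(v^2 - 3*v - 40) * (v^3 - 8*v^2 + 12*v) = v^5 - 11*v^4 - 4*v^3 + 284*v^2 - 480*v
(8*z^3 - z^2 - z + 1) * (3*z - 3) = 24*z^4 - 27*z^3 + 6*z - 3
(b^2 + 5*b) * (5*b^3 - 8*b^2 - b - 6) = 5*b^5 + 17*b^4 - 41*b^3 - 11*b^2 - 30*b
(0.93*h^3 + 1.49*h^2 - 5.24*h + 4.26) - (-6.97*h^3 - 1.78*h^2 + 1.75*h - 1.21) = 7.9*h^3 + 3.27*h^2 - 6.99*h + 5.47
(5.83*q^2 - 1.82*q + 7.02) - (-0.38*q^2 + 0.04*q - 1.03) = 6.21*q^2 - 1.86*q + 8.05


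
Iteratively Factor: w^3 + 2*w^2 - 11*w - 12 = (w + 1)*(w^2 + w - 12) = (w - 3)*(w + 1)*(w + 4)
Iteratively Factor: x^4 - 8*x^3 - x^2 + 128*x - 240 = (x - 5)*(x^3 - 3*x^2 - 16*x + 48) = (x - 5)*(x - 4)*(x^2 + x - 12) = (x - 5)*(x - 4)*(x - 3)*(x + 4)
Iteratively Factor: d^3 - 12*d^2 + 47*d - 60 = (d - 4)*(d^2 - 8*d + 15) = (d - 5)*(d - 4)*(d - 3)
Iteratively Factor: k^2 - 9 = (k + 3)*(k - 3)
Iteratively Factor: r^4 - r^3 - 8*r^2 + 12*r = (r - 2)*(r^3 + r^2 - 6*r) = r*(r - 2)*(r^2 + r - 6) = r*(r - 2)^2*(r + 3)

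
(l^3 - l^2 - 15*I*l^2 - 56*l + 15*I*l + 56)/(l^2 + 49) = (l^2 - l*(1 + 8*I) + 8*I)/(l + 7*I)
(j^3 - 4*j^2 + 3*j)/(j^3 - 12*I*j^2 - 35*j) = (-j^2 + 4*j - 3)/(-j^2 + 12*I*j + 35)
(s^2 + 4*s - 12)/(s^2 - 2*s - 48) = (s - 2)/(s - 8)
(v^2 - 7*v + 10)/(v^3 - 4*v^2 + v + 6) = (v - 5)/(v^2 - 2*v - 3)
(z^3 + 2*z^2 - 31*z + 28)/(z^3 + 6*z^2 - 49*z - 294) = (z^2 - 5*z + 4)/(z^2 - z - 42)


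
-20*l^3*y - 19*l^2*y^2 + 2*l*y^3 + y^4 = y*(-4*l + y)*(l + y)*(5*l + y)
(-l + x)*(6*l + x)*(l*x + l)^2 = -6*l^4*x^2 - 12*l^4*x - 6*l^4 + 5*l^3*x^3 + 10*l^3*x^2 + 5*l^3*x + l^2*x^4 + 2*l^2*x^3 + l^2*x^2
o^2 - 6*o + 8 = (o - 4)*(o - 2)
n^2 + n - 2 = (n - 1)*(n + 2)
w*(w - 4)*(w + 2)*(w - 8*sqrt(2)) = w^4 - 8*sqrt(2)*w^3 - 2*w^3 - 8*w^2 + 16*sqrt(2)*w^2 + 64*sqrt(2)*w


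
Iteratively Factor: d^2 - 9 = (d + 3)*(d - 3)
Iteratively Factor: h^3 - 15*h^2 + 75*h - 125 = (h - 5)*(h^2 - 10*h + 25) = (h - 5)^2*(h - 5)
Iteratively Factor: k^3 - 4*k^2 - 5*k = (k)*(k^2 - 4*k - 5) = k*(k + 1)*(k - 5)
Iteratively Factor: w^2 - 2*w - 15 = (w + 3)*(w - 5)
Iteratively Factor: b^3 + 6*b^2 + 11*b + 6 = (b + 3)*(b^2 + 3*b + 2) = (b + 1)*(b + 3)*(b + 2)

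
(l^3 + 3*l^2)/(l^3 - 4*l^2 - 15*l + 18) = l^2/(l^2 - 7*l + 6)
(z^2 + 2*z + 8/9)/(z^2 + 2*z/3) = (z + 4/3)/z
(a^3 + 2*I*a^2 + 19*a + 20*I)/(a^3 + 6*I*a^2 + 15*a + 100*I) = (a + I)/(a + 5*I)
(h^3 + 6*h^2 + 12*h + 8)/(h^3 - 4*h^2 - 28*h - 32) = (h + 2)/(h - 8)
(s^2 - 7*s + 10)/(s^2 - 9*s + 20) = (s - 2)/(s - 4)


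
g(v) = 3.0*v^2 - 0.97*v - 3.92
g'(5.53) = 32.21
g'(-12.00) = -72.97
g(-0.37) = -3.15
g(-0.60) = -2.26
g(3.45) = 28.44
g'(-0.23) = -2.35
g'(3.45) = 19.73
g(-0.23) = -3.54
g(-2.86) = 23.39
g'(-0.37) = -3.19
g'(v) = 6.0*v - 0.97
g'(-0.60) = -4.57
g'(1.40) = 7.43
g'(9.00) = 53.03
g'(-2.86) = -18.13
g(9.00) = 230.35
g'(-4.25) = -26.47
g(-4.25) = 54.39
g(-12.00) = 439.72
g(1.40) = 0.60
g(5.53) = 82.46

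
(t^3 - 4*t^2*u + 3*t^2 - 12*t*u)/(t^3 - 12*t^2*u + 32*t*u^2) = (t + 3)/(t - 8*u)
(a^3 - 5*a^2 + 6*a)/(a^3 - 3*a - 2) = a*(a - 3)/(a^2 + 2*a + 1)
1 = 1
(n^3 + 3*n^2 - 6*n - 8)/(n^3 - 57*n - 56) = (n^2 + 2*n - 8)/(n^2 - n - 56)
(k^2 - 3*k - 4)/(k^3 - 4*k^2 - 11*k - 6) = (k - 4)/(k^2 - 5*k - 6)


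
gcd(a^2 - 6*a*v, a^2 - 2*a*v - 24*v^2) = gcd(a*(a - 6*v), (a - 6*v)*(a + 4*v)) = -a + 6*v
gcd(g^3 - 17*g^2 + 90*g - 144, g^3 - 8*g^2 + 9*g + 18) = g^2 - 9*g + 18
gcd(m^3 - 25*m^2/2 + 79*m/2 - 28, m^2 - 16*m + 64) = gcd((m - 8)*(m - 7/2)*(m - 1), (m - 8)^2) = m - 8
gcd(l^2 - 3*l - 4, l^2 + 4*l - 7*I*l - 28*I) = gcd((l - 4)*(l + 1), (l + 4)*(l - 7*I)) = 1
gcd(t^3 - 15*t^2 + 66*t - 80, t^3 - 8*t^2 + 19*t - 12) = 1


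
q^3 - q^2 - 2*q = q*(q - 2)*(q + 1)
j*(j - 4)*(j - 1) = j^3 - 5*j^2 + 4*j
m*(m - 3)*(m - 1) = m^3 - 4*m^2 + 3*m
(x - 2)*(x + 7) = x^2 + 5*x - 14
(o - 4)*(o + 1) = o^2 - 3*o - 4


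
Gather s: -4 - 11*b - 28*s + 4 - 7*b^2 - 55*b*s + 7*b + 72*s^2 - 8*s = -7*b^2 - 4*b + 72*s^2 + s*(-55*b - 36)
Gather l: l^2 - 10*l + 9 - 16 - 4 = l^2 - 10*l - 11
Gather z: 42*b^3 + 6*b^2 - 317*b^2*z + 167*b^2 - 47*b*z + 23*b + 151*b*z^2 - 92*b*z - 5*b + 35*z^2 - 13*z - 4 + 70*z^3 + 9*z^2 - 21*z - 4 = 42*b^3 + 173*b^2 + 18*b + 70*z^3 + z^2*(151*b + 44) + z*(-317*b^2 - 139*b - 34) - 8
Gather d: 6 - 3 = 3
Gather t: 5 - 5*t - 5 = -5*t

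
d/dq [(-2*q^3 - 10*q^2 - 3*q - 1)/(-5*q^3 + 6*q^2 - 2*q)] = (-62*q^4 - 22*q^3 + 23*q^2 + 12*q - 2)/(q^2*(25*q^4 - 60*q^3 + 56*q^2 - 24*q + 4))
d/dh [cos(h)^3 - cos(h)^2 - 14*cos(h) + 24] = (-3*cos(h)^2 + 2*cos(h) + 14)*sin(h)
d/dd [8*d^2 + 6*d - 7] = 16*d + 6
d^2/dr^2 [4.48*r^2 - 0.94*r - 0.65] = 8.96000000000000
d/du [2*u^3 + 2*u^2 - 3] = 2*u*(3*u + 2)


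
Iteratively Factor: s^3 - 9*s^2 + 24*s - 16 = (s - 4)*(s^2 - 5*s + 4) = (s - 4)*(s - 1)*(s - 4)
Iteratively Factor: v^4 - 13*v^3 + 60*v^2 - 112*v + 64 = (v - 1)*(v^3 - 12*v^2 + 48*v - 64) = (v - 4)*(v - 1)*(v^2 - 8*v + 16) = (v - 4)^2*(v - 1)*(v - 4)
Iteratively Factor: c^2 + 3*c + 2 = (c + 2)*(c + 1)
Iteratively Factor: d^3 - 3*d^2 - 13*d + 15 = (d + 3)*(d^2 - 6*d + 5) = (d - 5)*(d + 3)*(d - 1)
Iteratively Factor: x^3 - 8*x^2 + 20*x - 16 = (x - 4)*(x^2 - 4*x + 4) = (x - 4)*(x - 2)*(x - 2)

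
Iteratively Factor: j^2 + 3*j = (j + 3)*(j)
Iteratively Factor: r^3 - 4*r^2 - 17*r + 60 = (r - 3)*(r^2 - r - 20) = (r - 5)*(r - 3)*(r + 4)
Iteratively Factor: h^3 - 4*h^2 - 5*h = (h + 1)*(h^2 - 5*h) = (h - 5)*(h + 1)*(h)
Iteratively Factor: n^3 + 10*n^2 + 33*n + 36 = (n + 3)*(n^2 + 7*n + 12) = (n + 3)*(n + 4)*(n + 3)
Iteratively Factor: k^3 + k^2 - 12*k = (k)*(k^2 + k - 12) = k*(k + 4)*(k - 3)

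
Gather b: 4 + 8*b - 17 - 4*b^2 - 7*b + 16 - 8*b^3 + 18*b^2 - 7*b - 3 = -8*b^3 + 14*b^2 - 6*b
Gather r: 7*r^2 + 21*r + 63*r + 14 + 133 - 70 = 7*r^2 + 84*r + 77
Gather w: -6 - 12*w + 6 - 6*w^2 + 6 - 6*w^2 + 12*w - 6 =-12*w^2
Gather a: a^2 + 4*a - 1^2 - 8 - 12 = a^2 + 4*a - 21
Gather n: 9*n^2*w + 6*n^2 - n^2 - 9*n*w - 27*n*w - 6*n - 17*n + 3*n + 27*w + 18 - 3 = n^2*(9*w + 5) + n*(-36*w - 20) + 27*w + 15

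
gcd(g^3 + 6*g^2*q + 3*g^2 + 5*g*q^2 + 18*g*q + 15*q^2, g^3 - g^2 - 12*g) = g + 3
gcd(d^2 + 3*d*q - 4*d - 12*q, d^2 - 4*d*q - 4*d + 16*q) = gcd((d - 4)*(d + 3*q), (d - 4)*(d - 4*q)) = d - 4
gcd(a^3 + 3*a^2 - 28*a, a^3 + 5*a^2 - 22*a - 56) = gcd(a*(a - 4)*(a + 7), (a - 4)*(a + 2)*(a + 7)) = a^2 + 3*a - 28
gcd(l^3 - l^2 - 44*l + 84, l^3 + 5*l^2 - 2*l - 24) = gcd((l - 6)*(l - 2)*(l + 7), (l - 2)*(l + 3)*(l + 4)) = l - 2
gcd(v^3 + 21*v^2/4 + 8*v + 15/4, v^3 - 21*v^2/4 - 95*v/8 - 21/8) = 1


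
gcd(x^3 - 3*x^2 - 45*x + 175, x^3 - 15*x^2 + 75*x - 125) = x^2 - 10*x + 25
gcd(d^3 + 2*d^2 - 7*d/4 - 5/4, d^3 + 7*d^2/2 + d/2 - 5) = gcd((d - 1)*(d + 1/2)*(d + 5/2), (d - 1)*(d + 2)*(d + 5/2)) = d^2 + 3*d/2 - 5/2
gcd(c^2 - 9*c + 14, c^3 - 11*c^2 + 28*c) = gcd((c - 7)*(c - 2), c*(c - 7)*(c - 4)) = c - 7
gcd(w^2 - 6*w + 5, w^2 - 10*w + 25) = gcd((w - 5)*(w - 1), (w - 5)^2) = w - 5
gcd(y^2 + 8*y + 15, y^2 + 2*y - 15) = y + 5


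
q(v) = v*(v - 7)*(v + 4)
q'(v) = v*(v - 7) + v*(v + 4) + (v - 7)*(v + 4) = 3*v^2 - 6*v - 28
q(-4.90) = -52.48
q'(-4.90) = 73.43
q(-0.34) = 9.13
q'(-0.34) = -25.61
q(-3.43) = 20.39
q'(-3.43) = 27.87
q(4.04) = -96.15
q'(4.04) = -3.28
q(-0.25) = 6.80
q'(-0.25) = -26.31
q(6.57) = -29.86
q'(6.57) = 62.07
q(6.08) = -56.38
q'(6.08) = 46.42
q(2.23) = -66.27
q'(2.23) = -26.46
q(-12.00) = -1824.00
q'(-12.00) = 476.00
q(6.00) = -60.00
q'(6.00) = 44.00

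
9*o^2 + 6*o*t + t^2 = (3*o + t)^2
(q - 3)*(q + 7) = q^2 + 4*q - 21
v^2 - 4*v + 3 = (v - 3)*(v - 1)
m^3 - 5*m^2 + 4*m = m*(m - 4)*(m - 1)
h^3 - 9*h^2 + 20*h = h*(h - 5)*(h - 4)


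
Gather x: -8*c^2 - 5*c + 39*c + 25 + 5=-8*c^2 + 34*c + 30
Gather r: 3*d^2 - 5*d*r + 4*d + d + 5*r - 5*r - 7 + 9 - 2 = 3*d^2 - 5*d*r + 5*d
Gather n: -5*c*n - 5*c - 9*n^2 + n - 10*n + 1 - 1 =-5*c - 9*n^2 + n*(-5*c - 9)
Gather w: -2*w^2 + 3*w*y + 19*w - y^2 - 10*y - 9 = -2*w^2 + w*(3*y + 19) - y^2 - 10*y - 9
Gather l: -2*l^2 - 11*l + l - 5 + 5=-2*l^2 - 10*l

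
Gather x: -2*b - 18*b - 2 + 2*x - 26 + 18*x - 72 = -20*b + 20*x - 100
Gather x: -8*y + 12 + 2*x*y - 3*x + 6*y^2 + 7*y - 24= x*(2*y - 3) + 6*y^2 - y - 12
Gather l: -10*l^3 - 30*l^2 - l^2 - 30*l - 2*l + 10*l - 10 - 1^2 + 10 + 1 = -10*l^3 - 31*l^2 - 22*l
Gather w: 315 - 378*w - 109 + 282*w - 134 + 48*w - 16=56 - 48*w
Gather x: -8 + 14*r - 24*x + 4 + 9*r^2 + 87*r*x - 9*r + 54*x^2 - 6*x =9*r^2 + 5*r + 54*x^2 + x*(87*r - 30) - 4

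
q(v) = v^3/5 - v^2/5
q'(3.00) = 4.20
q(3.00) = 3.60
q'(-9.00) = 52.20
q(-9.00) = -162.00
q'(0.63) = -0.01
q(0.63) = -0.03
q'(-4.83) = 15.93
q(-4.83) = -27.20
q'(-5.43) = 19.86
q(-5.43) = -37.92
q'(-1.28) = 1.50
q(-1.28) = -0.75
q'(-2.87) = 6.09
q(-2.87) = -6.38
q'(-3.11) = 7.05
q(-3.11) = -7.95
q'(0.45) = -0.06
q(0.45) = -0.02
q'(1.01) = 0.21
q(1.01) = 0.00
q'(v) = 3*v^2/5 - 2*v/5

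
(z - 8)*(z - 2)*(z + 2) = z^3 - 8*z^2 - 4*z + 32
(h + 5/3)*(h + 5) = h^2 + 20*h/3 + 25/3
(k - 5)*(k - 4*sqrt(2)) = k^2 - 4*sqrt(2)*k - 5*k + 20*sqrt(2)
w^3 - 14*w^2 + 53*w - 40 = (w - 8)*(w - 5)*(w - 1)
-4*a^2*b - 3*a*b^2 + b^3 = b*(-4*a + b)*(a + b)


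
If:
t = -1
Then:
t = -1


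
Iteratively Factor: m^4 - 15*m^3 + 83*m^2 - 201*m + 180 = (m - 3)*(m^3 - 12*m^2 + 47*m - 60) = (m - 5)*(m - 3)*(m^2 - 7*m + 12) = (m - 5)*(m - 3)^2*(m - 4)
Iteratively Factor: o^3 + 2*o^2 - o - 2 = (o + 1)*(o^2 + o - 2) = (o + 1)*(o + 2)*(o - 1)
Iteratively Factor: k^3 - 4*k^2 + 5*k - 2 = (k - 1)*(k^2 - 3*k + 2) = (k - 2)*(k - 1)*(k - 1)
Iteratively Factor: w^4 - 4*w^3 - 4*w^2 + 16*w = (w + 2)*(w^3 - 6*w^2 + 8*w) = (w - 4)*(w + 2)*(w^2 - 2*w) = (w - 4)*(w - 2)*(w + 2)*(w)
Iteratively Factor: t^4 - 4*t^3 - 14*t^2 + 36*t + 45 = (t - 3)*(t^3 - t^2 - 17*t - 15) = (t - 3)*(t + 1)*(t^2 - 2*t - 15) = (t - 3)*(t + 1)*(t + 3)*(t - 5)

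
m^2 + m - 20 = (m - 4)*(m + 5)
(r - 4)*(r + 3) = r^2 - r - 12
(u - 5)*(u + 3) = u^2 - 2*u - 15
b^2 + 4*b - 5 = (b - 1)*(b + 5)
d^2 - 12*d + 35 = (d - 7)*(d - 5)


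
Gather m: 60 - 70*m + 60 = 120 - 70*m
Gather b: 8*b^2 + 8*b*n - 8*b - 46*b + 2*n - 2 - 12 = 8*b^2 + b*(8*n - 54) + 2*n - 14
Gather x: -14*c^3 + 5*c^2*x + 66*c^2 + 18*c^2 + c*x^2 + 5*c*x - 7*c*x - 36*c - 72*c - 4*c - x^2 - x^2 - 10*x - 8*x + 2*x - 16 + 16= -14*c^3 + 84*c^2 - 112*c + x^2*(c - 2) + x*(5*c^2 - 2*c - 16)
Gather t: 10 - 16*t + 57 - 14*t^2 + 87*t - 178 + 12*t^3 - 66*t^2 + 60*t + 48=12*t^3 - 80*t^2 + 131*t - 63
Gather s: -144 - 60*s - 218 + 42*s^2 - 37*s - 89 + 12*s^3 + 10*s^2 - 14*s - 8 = 12*s^3 + 52*s^2 - 111*s - 459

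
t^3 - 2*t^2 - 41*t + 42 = (t - 7)*(t - 1)*(t + 6)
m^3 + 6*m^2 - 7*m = m*(m - 1)*(m + 7)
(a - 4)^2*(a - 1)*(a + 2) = a^4 - 7*a^3 + 6*a^2 + 32*a - 32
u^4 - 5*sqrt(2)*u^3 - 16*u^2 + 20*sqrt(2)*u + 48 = (u - 2)*(u + 2)*(u - 6*sqrt(2))*(u + sqrt(2))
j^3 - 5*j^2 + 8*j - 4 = (j - 2)^2*(j - 1)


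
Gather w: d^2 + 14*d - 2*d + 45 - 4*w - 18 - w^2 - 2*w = d^2 + 12*d - w^2 - 6*w + 27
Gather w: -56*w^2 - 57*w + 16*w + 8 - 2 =-56*w^2 - 41*w + 6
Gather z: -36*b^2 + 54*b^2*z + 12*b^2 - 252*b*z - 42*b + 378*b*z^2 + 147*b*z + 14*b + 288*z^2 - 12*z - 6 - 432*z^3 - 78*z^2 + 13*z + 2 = -24*b^2 - 28*b - 432*z^3 + z^2*(378*b + 210) + z*(54*b^2 - 105*b + 1) - 4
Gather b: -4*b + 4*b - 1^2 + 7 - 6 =0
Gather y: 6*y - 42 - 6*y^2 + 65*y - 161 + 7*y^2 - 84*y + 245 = y^2 - 13*y + 42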